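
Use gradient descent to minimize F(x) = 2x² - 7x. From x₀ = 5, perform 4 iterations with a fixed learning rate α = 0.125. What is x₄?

F′(x) = 4x - 7
x₁ = 5 − 0.125·13 = 3.375
x₂ = 3.375 − 0.125·6.5 = 2.5625
x₃ = 2.5625 − 0.125·3.25 = 2.15625
x₄ = 2.15625 − 0.125·1.625 = 1.953125

1.953125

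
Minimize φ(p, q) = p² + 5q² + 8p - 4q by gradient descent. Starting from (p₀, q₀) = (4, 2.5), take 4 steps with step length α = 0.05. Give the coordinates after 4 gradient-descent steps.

(1.2488, 0.53125)

∇φ = (2p + 8, 10q - 4)
(p₁, q₁) = (4, 2.5) − 0.05·(16, 21) = (3.2, 1.45)
(p₂, q₂) = (3.2, 1.45) − 0.05·(14.4, 10.5) = (2.48, 0.925)
(p₃, q₃) = (2.48, 0.925) − 0.05·(12.96, 5.25) = (1.832, 0.6625)
(p₄, q₄) = (1.832, 0.6625) − 0.05·(11.664, 2.625) = (1.2488, 0.53125)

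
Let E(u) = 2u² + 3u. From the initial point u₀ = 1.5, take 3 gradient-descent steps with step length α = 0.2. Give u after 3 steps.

-0.732

E′(u) = 4u + 3
u₁ = 1.5 − 0.2·9 = -0.3
u₂ = -0.3 − 0.2·1.8 = -0.66
u₃ = -0.66 − 0.2·0.36 = -0.732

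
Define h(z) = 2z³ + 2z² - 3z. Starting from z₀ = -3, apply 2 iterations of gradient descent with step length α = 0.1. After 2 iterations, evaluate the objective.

-65864.730686832

h′(z) = 6z² + 4z - 3
Step 1: h′(-3) = 39; z₁ = -3 − 0.1·39 = -6.9
Step 2: h′(-6.9) = 255.06; z₂ = -6.9 − 0.1·255.06 = -32.406
h(-32.406) = -65864.730686832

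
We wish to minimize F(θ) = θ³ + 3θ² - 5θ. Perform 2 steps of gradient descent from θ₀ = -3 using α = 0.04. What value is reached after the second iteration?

F′(θ) = 3θ² + 6θ - 5
θ₁ = -3 − 0.04·4 = -3.16
θ₂ = -3.16 − 0.04·5.9968 = -3.399872

-3.399872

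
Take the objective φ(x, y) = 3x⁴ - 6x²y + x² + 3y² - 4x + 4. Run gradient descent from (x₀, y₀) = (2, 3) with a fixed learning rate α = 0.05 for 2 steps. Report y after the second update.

2.502

∇φ = (12x³ - 12xy + 2x - 4, -6x² + 6y)
Step 1: at (2, 3), ∇φ = (24, -6) → (2, 3) − 0.05·(24, -6) = (0.8, 3.3)
Step 2: at (0.8, 3.3), ∇φ = (-27.936, 15.96) → (0.8, 3.3) − 0.05·(-27.936, 15.96) = (2.1968, 2.502)
y = 2.502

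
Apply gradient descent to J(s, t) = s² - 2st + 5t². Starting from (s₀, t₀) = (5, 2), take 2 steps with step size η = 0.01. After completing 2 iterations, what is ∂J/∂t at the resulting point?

∇J = (2s - 2t, -2s + 10t)
(s₁, t₁) = (5, 2) − 0.01·(6, 10) = (4.94, 1.9)
(s₂, t₂) = (4.94, 1.9) − 0.01·(6.08, 9.12) = (4.8792, 1.8088)
∂J/∂t at (4.8792, 1.8088) = 8.3296

8.3296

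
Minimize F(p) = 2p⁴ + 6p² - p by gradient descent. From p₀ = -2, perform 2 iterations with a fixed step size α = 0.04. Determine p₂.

F′(p) = 8p³ + 12p - 1
p₁ = -2 − 0.04·(-89) = 1.56
p₂ = 1.56 − 0.04·48.091328 = -0.36365312

-0.36365312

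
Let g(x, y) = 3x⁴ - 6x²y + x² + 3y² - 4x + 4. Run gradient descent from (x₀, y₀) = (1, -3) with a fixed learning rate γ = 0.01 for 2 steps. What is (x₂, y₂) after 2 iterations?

(0.37145632, -2.576904)

∇g = (12x³ - 12xy + 2x - 4, -6x² + 6y)
Step 1: at (1, -3), ∇g = (46, -24) → (1, -3) − 0.01·(46, -24) = (0.54, -2.76)
Step 2: at (0.54, -2.76), ∇g = (16.854368, -18.3096) → (0.54, -2.76) − 0.01·(16.854368, -18.3096) = (0.37145632, -2.576904)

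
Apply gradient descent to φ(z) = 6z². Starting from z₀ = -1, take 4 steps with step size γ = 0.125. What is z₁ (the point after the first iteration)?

0.5

φ′(z) = 12z
z₁ = -1 − 0.125·(-12) = 0.5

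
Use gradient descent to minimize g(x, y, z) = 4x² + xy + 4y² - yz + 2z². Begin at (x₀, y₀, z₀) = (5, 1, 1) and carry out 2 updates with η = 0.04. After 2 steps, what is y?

0.2544

∇g = (8x + y, x + 8y - z, -y + 4z)
(x₁, y₁, z₁) = (5, 1, 1) − 0.04·(41, 12, 3) = (3.36, 0.52, 0.88)
(x₂, y₂, z₂) = (3.36, 0.52, 0.88) − 0.04·(27.4, 6.64, 3) = (2.264, 0.2544, 0.76)
y = 0.2544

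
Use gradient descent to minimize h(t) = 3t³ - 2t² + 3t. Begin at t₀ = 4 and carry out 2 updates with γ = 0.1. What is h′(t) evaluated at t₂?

h′(t) = 9t² - 4t + 3
t₁ = 4 − 0.1·131 = -9.1
t₂ = -9.1 − 0.1·784.69 = -87.569
h′(t) at (-87.569) = 69368.243849

69368.243849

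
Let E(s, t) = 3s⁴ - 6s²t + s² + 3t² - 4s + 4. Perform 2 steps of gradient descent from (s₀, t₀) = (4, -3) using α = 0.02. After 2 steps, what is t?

23.973888

∇E = (12s³ - 12st + 2s - 4, -6s² + 6t)
Step 1: at (4, -3), ∇E = (916, -114) → (4, -3) − 0.02·(916, -114) = (-14.32, -0.72)
Step 2: at (-14.32, -0.72), ∇E = (-35394.287616, -1234.6944) → (-14.32, -0.72) − 0.02·(-35394.287616, -1234.6944) = (693.56575232, 23.973888)
t = 23.973888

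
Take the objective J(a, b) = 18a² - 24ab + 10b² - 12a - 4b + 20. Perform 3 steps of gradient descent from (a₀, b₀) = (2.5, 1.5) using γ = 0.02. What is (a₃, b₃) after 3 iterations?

(1.77904, 2.231456)

∇J = (36a - 24b - 12, -24a + 20b - 4)
(a₁, b₁) = (2.5, 1.5) − 0.02·(42, -34) = (1.66, 2.18)
(a₂, b₂) = (1.66, 2.18) − 0.02·(-4.56, -0.24) = (1.7512, 2.1848)
(a₃, b₃) = (1.7512, 2.1848) − 0.02·(-1.392, -2.3328) = (1.77904, 2.231456)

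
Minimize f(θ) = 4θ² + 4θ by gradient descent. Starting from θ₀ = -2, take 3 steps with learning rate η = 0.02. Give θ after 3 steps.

-1.389056

f′(θ) = 8θ + 4
Step 1: f′(-2) = -12; θ₁ = -2 − 0.02·(-12) = -1.76
Step 2: f′(-1.76) = -10.08; θ₂ = -1.76 − 0.02·(-10.08) = -1.5584
Step 3: f′(-1.5584) = -8.4672; θ₃ = -1.5584 − 0.02·(-8.4672) = -1.389056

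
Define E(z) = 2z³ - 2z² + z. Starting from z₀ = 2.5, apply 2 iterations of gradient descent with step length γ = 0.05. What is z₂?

0.8933125

E′(z) = 6z² - 4z + 1
Step 1: E′(2.5) = 28.5; z₁ = 2.5 − 0.05·28.5 = 1.075
Step 2: E′(1.075) = 3.63375; z₂ = 1.075 − 0.05·3.63375 = 0.8933125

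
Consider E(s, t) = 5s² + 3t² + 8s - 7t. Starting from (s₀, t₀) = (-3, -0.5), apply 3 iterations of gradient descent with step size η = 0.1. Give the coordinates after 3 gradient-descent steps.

(-0.8, 1.06)

∇E = (10s + 8, 6t - 7)
Step 1: at (-3, -0.5), ∇E = (-22, -10) → (-3, -0.5) − 0.1·(-22, -10) = (-0.8, 0.5)
Step 2: at (-0.8, 0.5), ∇E = (0, -4) → (-0.8, 0.5) − 0.1·(0, -4) = (-0.8, 0.9)
Step 3: at (-0.8, 0.9), ∇E = (0, -1.6) → (-0.8, 0.9) − 0.1·(0, -1.6) = (-0.8, 1.06)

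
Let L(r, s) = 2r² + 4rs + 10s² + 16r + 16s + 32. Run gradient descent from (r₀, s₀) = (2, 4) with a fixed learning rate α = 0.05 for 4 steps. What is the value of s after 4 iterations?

∇L = (4r + 4s + 16, 4r + 20s + 16)
Step 1: at (2, 4), ∇L = (40, 104) → (2, 4) − 0.05·(40, 104) = (0, -1.2)
Step 2: at (0, -1.2), ∇L = (11.2, -8) → (0, -1.2) − 0.05·(11.2, -8) = (-0.56, -0.8)
Step 3: at (-0.56, -0.8), ∇L = (10.56, -2.24) → (-0.56, -0.8) − 0.05·(10.56, -2.24) = (-1.088, -0.688)
Step 4: at (-1.088, -0.688), ∇L = (8.896, -2.112) → (-1.088, -0.688) − 0.05·(8.896, -2.112) = (-1.5328, -0.5824)
s = -0.5824

-0.5824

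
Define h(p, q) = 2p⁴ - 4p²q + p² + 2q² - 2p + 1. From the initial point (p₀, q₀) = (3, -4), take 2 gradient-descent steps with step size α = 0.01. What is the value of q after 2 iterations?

∇h = (8p³ - 8pq + 2p - 2, -4p² + 4q)
Step 1: at (3, -4), ∇h = (316, -52) → (3, -4) − 0.01·(316, -52) = (-0.16, -3.48)
Step 2: at (-0.16, -3.48), ∇h = (-6.807168, -14.0224) → (-0.16, -3.48) − 0.01·(-6.807168, -14.0224) = (-0.09192832, -3.339776)
q = -3.339776

-3.339776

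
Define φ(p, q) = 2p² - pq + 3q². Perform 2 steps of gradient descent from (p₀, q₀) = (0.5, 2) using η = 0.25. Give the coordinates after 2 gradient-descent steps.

∇φ = (4p - q, -p + 6q)
(p₁, q₁) = (0.5, 2) − 0.25·(0, 11.5) = (0.5, -0.875)
(p₂, q₂) = (0.5, -0.875) − 0.25·(2.875, -5.75) = (-0.21875, 0.5625)

(-0.21875, 0.5625)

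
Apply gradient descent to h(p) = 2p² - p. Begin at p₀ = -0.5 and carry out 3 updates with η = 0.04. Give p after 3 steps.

-0.194528

h′(p) = 4p - 1
Step 1: h′(-0.5) = -3; p₁ = -0.5 − 0.04·(-3) = -0.38
Step 2: h′(-0.38) = -2.52; p₂ = -0.38 − 0.04·(-2.52) = -0.2792
Step 3: h′(-0.2792) = -2.1168; p₃ = -0.2792 − 0.04·(-2.1168) = -0.194528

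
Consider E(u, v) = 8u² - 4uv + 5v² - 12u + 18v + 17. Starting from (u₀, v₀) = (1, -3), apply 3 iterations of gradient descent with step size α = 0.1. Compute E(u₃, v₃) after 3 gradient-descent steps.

∇E = (16u - 4v - 12, -4u + 10v + 18)
Step 1: at (1, -3), ∇E = (16, -16) → (1, -3) − 0.1·(16, -16) = (-0.6, -1.4)
Step 2: at (-0.6, -1.4), ∇E = (-16, 6.4) → (-0.6, -1.4) − 0.1·(-16, 6.4) = (1, -2.04)
Step 3: at (1, -2.04), ∇E = (12.16, -6.4) → (1, -2.04) − 0.1·(12.16, -6.4) = (-0.216, -1.4)
E(-0.216, -1.4) = 3.355648

3.355648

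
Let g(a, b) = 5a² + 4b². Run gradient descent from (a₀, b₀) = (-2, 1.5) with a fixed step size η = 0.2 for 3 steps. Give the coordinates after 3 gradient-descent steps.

(2, -0.324)

∇g = (10a, 8b)
Step 1: at (-2, 1.5), ∇g = (-20, 12) → (-2, 1.5) − 0.2·(-20, 12) = (2, -0.9)
Step 2: at (2, -0.9), ∇g = (20, -7.2) → (2, -0.9) − 0.2·(20, -7.2) = (-2, 0.54)
Step 3: at (-2, 0.54), ∇g = (-20, 4.32) → (-2, 0.54) − 0.2·(-20, 4.32) = (2, -0.324)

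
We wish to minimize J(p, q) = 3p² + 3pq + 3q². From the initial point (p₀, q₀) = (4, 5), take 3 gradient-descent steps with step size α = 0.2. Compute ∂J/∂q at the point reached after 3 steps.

∇J = (6p + 3q, 3p + 6q)
Step 1: at (4, 5), ∇J = (39, 42) → (4, 5) − 0.2·(39, 42) = (-3.8, -3.4)
Step 2: at (-3.8, -3.4), ∇J = (-33, -31.8) → (-3.8, -3.4) − 0.2·(-33, -31.8) = (2.8, 2.96)
Step 3: at (2.8, 2.96), ∇J = (25.68, 26.16) → (2.8, 2.96) − 0.2·(25.68, 26.16) = (-2.336, -2.272)
∂J/∂q at (-2.336, -2.272) = -20.64

-20.64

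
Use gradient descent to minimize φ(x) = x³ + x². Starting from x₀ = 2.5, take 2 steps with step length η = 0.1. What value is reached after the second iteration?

0.0953125

φ′(x) = 3x² + 2x
x₁ = 2.5 − 0.1·23.75 = 0.125
x₂ = 0.125 − 0.1·0.296875 = 0.0953125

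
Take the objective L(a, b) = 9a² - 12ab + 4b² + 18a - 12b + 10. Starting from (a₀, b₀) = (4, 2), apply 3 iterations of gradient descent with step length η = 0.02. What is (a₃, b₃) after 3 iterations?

∇L = (18a - 12b + 18, -12a + 8b - 12)
Step 1: at (4, 2), ∇L = (66, -44) → (4, 2) − 0.02·(66, -44) = (2.68, 2.88)
Step 2: at (2.68, 2.88), ∇L = (31.68, -21.12) → (2.68, 2.88) − 0.02·(31.68, -21.12) = (2.0464, 3.3024)
Step 3: at (2.0464, 3.3024), ∇L = (15.2064, -10.1376) → (2.0464, 3.3024) − 0.02·(15.2064, -10.1376) = (1.742272, 3.505152)

(1.742272, 3.505152)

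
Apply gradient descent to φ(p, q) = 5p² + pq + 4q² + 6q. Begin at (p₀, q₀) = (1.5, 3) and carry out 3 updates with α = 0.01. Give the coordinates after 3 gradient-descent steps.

∇φ = (10p + q, p + 8q + 6)
Step 1: at (1.5, 3), ∇φ = (18, 31.5) → (1.5, 3) − 0.01·(18, 31.5) = (1.32, 2.685)
Step 2: at (1.32, 2.685), ∇φ = (15.885, 28.8) → (1.32, 2.685) − 0.01·(15.885, 28.8) = (1.16115, 2.397)
Step 3: at (1.16115, 2.397), ∇φ = (14.0085, 26.33715) → (1.16115, 2.397) − 0.01·(14.0085, 26.33715) = (1.021065, 2.1336285)

(1.021065, 2.1336285)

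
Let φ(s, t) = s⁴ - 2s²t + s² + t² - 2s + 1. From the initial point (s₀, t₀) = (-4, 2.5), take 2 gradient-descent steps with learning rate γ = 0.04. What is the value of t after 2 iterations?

5.325728

∇φ = (4s³ - 4st + 2s - 2, -2s² + 2t)
(s₁, t₁) = (-4, 2.5) − 0.04·(-226, -27) = (5.04, 3.58)
(s₂, t₂) = (5.04, 3.58) − 0.04·(448.003456, -43.6432) = (-12.88013824, 5.325728)
t = 5.325728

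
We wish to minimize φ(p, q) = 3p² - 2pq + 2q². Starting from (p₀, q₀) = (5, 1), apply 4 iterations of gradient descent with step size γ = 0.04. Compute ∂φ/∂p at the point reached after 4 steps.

9.012992

∇φ = (6p - 2q, -2p + 4q)
Step 1: at (5, 1), ∇φ = (28, -6) → (5, 1) − 0.04·(28, -6) = (3.88, 1.24)
Step 2: at (3.88, 1.24), ∇φ = (20.8, -2.8) → (3.88, 1.24) − 0.04·(20.8, -2.8) = (3.048, 1.352)
Step 3: at (3.048, 1.352), ∇φ = (15.584, -0.688) → (3.048, 1.352) − 0.04·(15.584, -0.688) = (2.42464, 1.37952)
Step 4: at (2.42464, 1.37952), ∇φ = (11.7888, 0.6688) → (2.42464, 1.37952) − 0.04·(11.7888, 0.6688) = (1.953088, 1.352768)
∂φ/∂p at (1.953088, 1.352768) = 9.012992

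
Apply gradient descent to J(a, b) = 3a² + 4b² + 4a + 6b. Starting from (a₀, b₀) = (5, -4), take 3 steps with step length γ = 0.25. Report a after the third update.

∇J = (6a + 4, 8b + 6)
Step 1: at (5, -4), ∇J = (34, -26) → (5, -4) − 0.25·(34, -26) = (-3.5, 2.5)
Step 2: at (-3.5, 2.5), ∇J = (-17, 26) → (-3.5, 2.5) − 0.25·(-17, 26) = (0.75, -4)
Step 3: at (0.75, -4), ∇J = (8.5, -26) → (0.75, -4) − 0.25·(8.5, -26) = (-1.375, 2.5)
a = -1.375

-1.375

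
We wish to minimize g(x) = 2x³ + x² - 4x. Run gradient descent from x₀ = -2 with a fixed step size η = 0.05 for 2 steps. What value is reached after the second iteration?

g′(x) = 6x² + 2x - 4
x₁ = -2 − 0.05·16 = -2.8
x₂ = -2.8 − 0.05·37.44 = -4.672

-4.672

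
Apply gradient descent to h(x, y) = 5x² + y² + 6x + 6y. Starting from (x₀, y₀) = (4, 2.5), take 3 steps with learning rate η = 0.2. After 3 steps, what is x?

∇h = (10x + 6, 2y + 6)
Step 1: at (4, 2.5), ∇h = (46, 11) → (4, 2.5) − 0.2·(46, 11) = (-5.2, 0.3)
Step 2: at (-5.2, 0.3), ∇h = (-46, 6.6) → (-5.2, 0.3) − 0.2·(-46, 6.6) = (4, -1.02)
Step 3: at (4, -1.02), ∇h = (46, 3.96) → (4, -1.02) − 0.2·(46, 3.96) = (-5.2, -1.812)
x = -5.2

-5.2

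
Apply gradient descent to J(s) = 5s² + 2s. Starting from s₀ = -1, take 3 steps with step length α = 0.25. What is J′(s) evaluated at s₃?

J′(s) = 10s + 2
s₁ = -1 − 0.25·(-8) = 1
s₂ = 1 − 0.25·12 = -2
s₃ = -2 − 0.25·(-18) = 2.5
J′(s) at (2.5) = 27

27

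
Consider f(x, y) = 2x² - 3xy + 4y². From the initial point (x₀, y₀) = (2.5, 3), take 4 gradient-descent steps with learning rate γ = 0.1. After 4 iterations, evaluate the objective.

1.75622742

∇f = (4x - 3y, -3x + 8y)
(x₁, y₁) = (2.5, 3) − 0.1·(1, 16.5) = (2.4, 1.35)
(x₂, y₂) = (2.4, 1.35) − 0.1·(5.55, 3.6) = (1.845, 0.99)
(x₃, y₃) = (1.845, 0.99) − 0.1·(4.41, 2.385) = (1.404, 0.7515)
(x₄, y₄) = (1.404, 0.7515) − 0.1·(3.3615, 1.8) = (1.06785, 0.5715)
f(1.06785, 0.5715) = 1.75622742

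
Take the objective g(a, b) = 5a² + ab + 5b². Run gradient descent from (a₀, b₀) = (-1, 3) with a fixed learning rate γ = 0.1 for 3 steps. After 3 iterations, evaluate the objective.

0.000047

∇g = (10a + b, a + 10b)
Step 1: at (-1, 3), ∇g = (-7, 29) → (-1, 3) − 0.1·(-7, 29) = (-0.3, 0.1)
Step 2: at (-0.3, 0.1), ∇g = (-2.9, 0.7) → (-0.3, 0.1) − 0.1·(-2.9, 0.7) = (-0.01, 0.03)
Step 3: at (-0.01, 0.03), ∇g = (-0.07, 0.29) → (-0.01, 0.03) − 0.1·(-0.07, 0.29) = (-0.003, 0.001)
g(-0.003, 0.001) = 0.000047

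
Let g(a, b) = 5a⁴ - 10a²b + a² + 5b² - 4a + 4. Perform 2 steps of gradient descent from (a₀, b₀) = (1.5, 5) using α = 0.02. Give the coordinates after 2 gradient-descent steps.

(-3.9762052, 5.56978)

∇g = (20a³ - 20ab + 2a - 4, -10a² + 10b)
(a₁, b₁) = (1.5, 5) − 0.02·(-83.5, 27.5) = (3.17, 4.45)
(a₂, b₂) = (3.17, 4.45) − 0.02·(357.31026, -55.989) = (-3.9762052, 5.56978)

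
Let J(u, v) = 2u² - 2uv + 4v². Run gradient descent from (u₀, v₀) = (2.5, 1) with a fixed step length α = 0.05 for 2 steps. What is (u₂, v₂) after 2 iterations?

(1.765, 0.72)

∇J = (4u - 2v, -2u + 8v)
(u₁, v₁) = (2.5, 1) − 0.05·(8, 3) = (2.1, 0.85)
(u₂, v₂) = (2.1, 0.85) − 0.05·(6.7, 2.6) = (1.765, 0.72)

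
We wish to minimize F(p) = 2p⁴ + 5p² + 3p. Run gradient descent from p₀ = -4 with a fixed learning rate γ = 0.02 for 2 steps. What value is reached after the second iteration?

-48.88694272

F′(p) = 8p³ + 10p + 3
p₁ = -4 − 0.02·(-549) = 6.98
p₂ = 6.98 − 0.02·2793.347136 = -48.88694272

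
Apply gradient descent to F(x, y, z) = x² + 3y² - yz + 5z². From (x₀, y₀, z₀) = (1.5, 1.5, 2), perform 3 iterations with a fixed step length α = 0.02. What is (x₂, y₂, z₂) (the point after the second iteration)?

∇F = (2x, 6y - z, -y + 10z)
(x₁, y₁, z₁) = (1.5, 1.5, 2) − 0.02·(3, 7, 18.5) = (1.44, 1.36, 1.63)
(x₂, y₂, z₂) = (1.44, 1.36, 1.63) − 0.02·(2.88, 6.53, 14.94) = (1.3824, 1.2294, 1.3312)

(1.3824, 1.2294, 1.3312)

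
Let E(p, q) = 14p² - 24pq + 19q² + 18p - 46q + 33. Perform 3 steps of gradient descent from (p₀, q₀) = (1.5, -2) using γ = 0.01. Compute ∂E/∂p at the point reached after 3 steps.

∇E = (28p - 24q + 18, -24p + 38q - 46)
Step 1: at (1.5, -2), ∇E = (108, -158) → (1.5, -2) − 0.01·(108, -158) = (0.42, -0.42)
Step 2: at (0.42, -0.42), ∇E = (39.84, -72.04) → (0.42, -0.42) − 0.01·(39.84, -72.04) = (0.0216, 0.3004)
Step 3: at (0.0216, 0.3004), ∇E = (11.3952, -35.1032) → (0.0216, 0.3004) − 0.01·(11.3952, -35.1032) = (-0.092352, 0.651432)
∂E/∂p at (-0.092352, 0.651432) = -0.220224

-0.220224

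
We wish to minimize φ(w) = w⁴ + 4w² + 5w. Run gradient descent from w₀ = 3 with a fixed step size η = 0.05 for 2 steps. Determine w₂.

φ′(w) = 4w³ + 8w + 5
Step 1: φ′(3) = 137; w₁ = 3 − 0.05·137 = -3.85
Step 2: φ′(-3.85) = -254.0665; w₂ = -3.85 − 0.05·(-254.0665) = 8.853325

8.853325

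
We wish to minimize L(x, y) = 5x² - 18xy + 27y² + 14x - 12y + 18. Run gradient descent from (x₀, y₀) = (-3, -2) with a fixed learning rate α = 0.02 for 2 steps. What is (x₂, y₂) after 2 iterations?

∇L = (10x - 18y + 14, -18x + 54y - 12)
(x₁, y₁) = (-3, -2) − 0.02·(20, -66) = (-3.4, -0.68)
(x₂, y₂) = (-3.4, -0.68) − 0.02·(-7.76, 12.48) = (-3.2448, -0.9296)

(-3.2448, -0.9296)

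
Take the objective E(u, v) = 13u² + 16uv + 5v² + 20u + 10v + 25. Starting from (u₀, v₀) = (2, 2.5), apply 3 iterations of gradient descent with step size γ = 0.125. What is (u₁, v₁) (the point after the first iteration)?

∇E = (26u + 16v + 20, 16u + 10v + 10)
(u₁, v₁) = (2, 2.5) − 0.125·(112, 67) = (-12, -5.875)

(-12, -5.875)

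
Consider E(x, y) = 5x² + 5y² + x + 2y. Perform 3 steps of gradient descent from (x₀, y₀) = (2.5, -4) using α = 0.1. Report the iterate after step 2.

∇E = (10x + 1, 10y + 2)
(x₁, y₁) = (2.5, -4) − 0.1·(26, -38) = (-0.1, -0.2)
(x₂, y₂) = (-0.1, -0.2) − 0.1·(0, 0) = (-0.1, -0.2)

(-0.1, -0.2)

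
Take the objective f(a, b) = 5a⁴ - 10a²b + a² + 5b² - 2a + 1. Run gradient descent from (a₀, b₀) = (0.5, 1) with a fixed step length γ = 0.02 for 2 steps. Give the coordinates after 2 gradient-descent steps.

(0.7906948, 0.76978)

∇f = (20a³ - 20ab + 2a - 2, -10a² + 10b)
Step 1: at (0.5, 1), ∇f = (-8.5, 7.5) → (0.5, 1) − 0.02·(-8.5, 7.5) = (0.67, 0.85)
Step 2: at (0.67, 0.85), ∇f = (-6.03474, 4.011) → (0.67, 0.85) − 0.02·(-6.03474, 4.011) = (0.7906948, 0.76978)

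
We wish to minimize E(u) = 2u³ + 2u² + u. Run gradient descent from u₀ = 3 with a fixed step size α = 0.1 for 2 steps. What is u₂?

-10.534

E′(u) = 6u² + 4u + 1
Step 1: E′(3) = 67; u₁ = 3 − 0.1·67 = -3.7
Step 2: E′(-3.7) = 68.34; u₂ = -3.7 − 0.1·68.34 = -10.534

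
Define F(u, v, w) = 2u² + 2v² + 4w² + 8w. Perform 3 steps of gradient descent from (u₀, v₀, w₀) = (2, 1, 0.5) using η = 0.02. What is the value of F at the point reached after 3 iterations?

5.225232297984

∇F = (4u, 4v, 8w + 8)
(u₁, v₁, w₁) = (2, 1, 0.5) − 0.02·(8, 4, 12) = (1.84, 0.92, 0.26)
(u₂, v₂, w₂) = (1.84, 0.92, 0.26) − 0.02·(7.36, 3.68, 10.08) = (1.6928, 0.8464, 0.0584)
(u₃, v₃, w₃) = (1.6928, 0.8464, 0.0584) − 0.02·(6.7712, 3.3856, 8.4672) = (1.557376, 0.778688, -0.110944)
F(1.557376, 0.778688, -0.110944) = 5.225232297984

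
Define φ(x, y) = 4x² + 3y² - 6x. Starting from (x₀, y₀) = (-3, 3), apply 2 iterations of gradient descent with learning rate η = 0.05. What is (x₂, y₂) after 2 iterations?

(-0.6, 1.47)

∇φ = (8x - 6, 6y)
Step 1: at (-3, 3), ∇φ = (-30, 18) → (-3, 3) − 0.05·(-30, 18) = (-1.5, 2.1)
Step 2: at (-1.5, 2.1), ∇φ = (-18, 12.6) → (-1.5, 2.1) − 0.05·(-18, 12.6) = (-0.6, 1.47)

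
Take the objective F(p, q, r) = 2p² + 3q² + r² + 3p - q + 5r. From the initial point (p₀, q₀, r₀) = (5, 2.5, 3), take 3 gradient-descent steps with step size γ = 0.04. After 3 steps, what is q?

1.190944

∇F = (4p + 3, 6q - 1, 2r + 5)
Step 1: at (5, 2.5, 3), ∇F = (23, 14, 11) → (5, 2.5, 3) − 0.04·(23, 14, 11) = (4.08, 1.94, 2.56)
Step 2: at (4.08, 1.94, 2.56), ∇F = (19.32, 10.64, 10.12) → (4.08, 1.94, 2.56) − 0.04·(19.32, 10.64, 10.12) = (3.3072, 1.5144, 2.1552)
Step 3: at (3.3072, 1.5144, 2.1552), ∇F = (16.2288, 8.0864, 9.3104) → (3.3072, 1.5144, 2.1552) − 0.04·(16.2288, 8.0864, 9.3104) = (2.658048, 1.190944, 1.782784)
q = 1.190944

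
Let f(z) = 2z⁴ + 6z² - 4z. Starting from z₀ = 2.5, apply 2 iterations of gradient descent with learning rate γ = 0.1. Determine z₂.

1603.2208

f′(z) = 8z³ + 12z - 4
Step 1: f′(2.5) = 151; z₁ = 2.5 − 0.1·151 = -12.6
Step 2: f′(-12.6) = -16158.208; z₂ = -12.6 − 0.1·(-16158.208) = 1603.2208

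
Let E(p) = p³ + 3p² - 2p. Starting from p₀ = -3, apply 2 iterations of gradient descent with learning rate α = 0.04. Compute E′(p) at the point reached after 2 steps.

16.931733102592

E′(p) = 3p² + 6p - 2
Step 1: E′(-3) = 7; p₁ = -3 − 0.04·7 = -3.28
Step 2: E′(-3.28) = 10.5952; p₂ = -3.28 − 0.04·10.5952 = -3.703808
E′(p) at (-3.703808) = 16.931733102592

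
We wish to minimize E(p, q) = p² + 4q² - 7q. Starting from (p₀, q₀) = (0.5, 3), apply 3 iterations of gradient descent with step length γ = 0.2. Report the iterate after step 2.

∇E = (2p, 8q - 7)
(p₁, q₁) = (0.5, 3) − 0.2·(1, 17) = (0.3, -0.4)
(p₂, q₂) = (0.3, -0.4) − 0.2·(0.6, -10.2) = (0.18, 1.64)

(0.18, 1.64)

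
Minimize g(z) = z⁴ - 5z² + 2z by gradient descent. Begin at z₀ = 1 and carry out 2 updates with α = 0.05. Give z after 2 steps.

1.3544

g′(z) = 4z³ - 10z + 2
z₁ = 1 − 0.05·(-4) = 1.2
z₂ = 1.2 − 0.05·(-3.088) = 1.3544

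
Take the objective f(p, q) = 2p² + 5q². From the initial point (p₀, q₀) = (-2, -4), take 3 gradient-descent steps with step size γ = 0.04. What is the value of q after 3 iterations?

∇f = (4p, 10q)
(p₁, q₁) = (-2, -4) − 0.04·(-8, -40) = (-1.68, -2.4)
(p₂, q₂) = (-1.68, -2.4) − 0.04·(-6.72, -24) = (-1.4112, -1.44)
(p₃, q₃) = (-1.4112, -1.44) − 0.04·(-5.6448, -14.4) = (-1.185408, -0.864)
q = -0.864

-0.864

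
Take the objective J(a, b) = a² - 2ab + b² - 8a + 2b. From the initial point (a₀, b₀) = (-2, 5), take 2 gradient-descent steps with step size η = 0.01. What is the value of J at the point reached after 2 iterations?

61.04352704

∇J = (2a - 2b - 8, -2a + 2b + 2)
(a₁, b₁) = (-2, 5) − 0.01·(-22, 16) = (-1.78, 4.84)
(a₂, b₂) = (-1.78, 4.84) − 0.01·(-21.24, 15.24) = (-1.5676, 4.6876)
J(-1.5676, 4.6876) = 61.04352704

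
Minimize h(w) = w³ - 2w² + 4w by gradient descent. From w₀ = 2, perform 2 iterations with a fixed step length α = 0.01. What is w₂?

h′(w) = 3w² - 4w + 4
Step 1: h′(2) = 8; w₁ = 2 − 0.01·8 = 1.92
Step 2: h′(1.92) = 7.3792; w₂ = 1.92 − 0.01·7.3792 = 1.846208

1.846208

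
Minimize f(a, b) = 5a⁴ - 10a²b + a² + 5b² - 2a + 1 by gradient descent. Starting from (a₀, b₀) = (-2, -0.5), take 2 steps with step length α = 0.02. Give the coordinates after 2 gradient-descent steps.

(-0.0689792, 0.91168)

∇f = (20a³ - 20ab + 2a - 2, -10a² + 10b)
(a₁, b₁) = (-2, -0.5) − 0.02·(-186, -45) = (1.72, 0.4)
(a₂, b₂) = (1.72, 0.4) − 0.02·(89.44896, -25.584) = (-0.0689792, 0.91168)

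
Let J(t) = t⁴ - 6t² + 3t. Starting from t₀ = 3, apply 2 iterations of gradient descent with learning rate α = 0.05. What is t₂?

J′(t) = 4t³ - 12t + 3
Step 1: J′(3) = 75; t₁ = 3 − 0.05·75 = -0.75
Step 2: J′(-0.75) = 10.3125; t₂ = -0.75 − 0.05·10.3125 = -1.265625

-1.265625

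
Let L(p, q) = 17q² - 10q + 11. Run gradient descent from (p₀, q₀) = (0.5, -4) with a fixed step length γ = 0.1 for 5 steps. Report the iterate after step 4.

∇L = (0, 34q - 10)
(p₁, q₁) = (0.5, -4) − 0.1·(0, -146) = (0.5, 10.6)
(p₂, q₂) = (0.5, 10.6) − 0.1·(0, 350.4) = (0.5, -24.44)
(p₃, q₃) = (0.5, -24.44) − 0.1·(0, -840.96) = (0.5, 59.656)
(p₄, q₄) = (0.5, 59.656) − 0.1·(0, 2018.304) = (0.5, -142.1744)

(0.5, -142.1744)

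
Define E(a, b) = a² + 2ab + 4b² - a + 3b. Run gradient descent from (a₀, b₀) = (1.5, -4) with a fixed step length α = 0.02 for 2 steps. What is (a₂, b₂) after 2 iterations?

∇E = (2a + 2b - 1, 2a + 8b + 3)
Step 1: at (1.5, -4), ∇E = (-6, -26) → (1.5, -4) − 0.02·(-6, -26) = (1.62, -3.48)
Step 2: at (1.62, -3.48), ∇E = (-4.72, -21.6) → (1.62, -3.48) − 0.02·(-4.72, -21.6) = (1.7144, -3.048)

(1.7144, -3.048)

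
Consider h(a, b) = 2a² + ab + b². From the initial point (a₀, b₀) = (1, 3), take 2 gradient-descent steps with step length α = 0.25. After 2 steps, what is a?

-0.3125

∇h = (4a + b, a + 2b)
Step 1: at (1, 3), ∇h = (7, 7) → (1, 3) − 0.25·(7, 7) = (-0.75, 1.25)
Step 2: at (-0.75, 1.25), ∇h = (-1.75, 1.75) → (-0.75, 1.25) − 0.25·(-1.75, 1.75) = (-0.3125, 0.8125)
a = -0.3125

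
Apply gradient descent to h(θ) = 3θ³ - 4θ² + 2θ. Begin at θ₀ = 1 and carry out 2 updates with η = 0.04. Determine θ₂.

h′(θ) = 9θ² - 8θ + 2
θ₁ = 1 − 0.04·3 = 0.88
θ₂ = 0.88 − 0.04·1.9296 = 0.802816

0.802816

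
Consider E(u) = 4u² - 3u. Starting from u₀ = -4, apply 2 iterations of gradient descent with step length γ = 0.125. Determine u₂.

E′(u) = 8u - 3
u₁ = -4 − 0.125·(-35) = 0.375
u₂ = 0.375 − 0.125·0 = 0.375

0.375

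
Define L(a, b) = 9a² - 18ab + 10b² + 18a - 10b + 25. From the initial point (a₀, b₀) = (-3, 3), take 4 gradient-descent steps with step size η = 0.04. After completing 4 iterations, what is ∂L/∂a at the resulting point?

∇L = (18a - 18b + 18, -18a + 20b - 10)
(a₁, b₁) = (-3, 3) − 0.04·(-90, 104) = (0.6, -1.16)
(a₂, b₂) = (0.6, -1.16) − 0.04·(49.68, -44) = (-1.3872, 0.6)
(a₃, b₃) = (-1.3872, 0.6) − 0.04·(-17.7696, 26.9696) = (-0.676416, -0.478784)
(a₄, b₄) = (-0.676416, -0.478784) − 0.04·(14.442624, -7.400192) = (-1.25412096, -0.18277632)
∂L/∂a at (-1.25412096, -0.18277632) = -1.28420352

-1.28420352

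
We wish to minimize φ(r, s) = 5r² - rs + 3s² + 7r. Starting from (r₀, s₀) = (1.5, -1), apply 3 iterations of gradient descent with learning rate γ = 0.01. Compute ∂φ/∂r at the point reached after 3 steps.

16.5828245

∇φ = (10r - s + 7, -r + 6s)
Step 1: at (1.5, -1), ∇φ = (23, -7.5) → (1.5, -1) − 0.01·(23, -7.5) = (1.27, -0.925)
Step 2: at (1.27, -0.925), ∇φ = (20.625, -6.82) → (1.27, -0.925) − 0.01·(20.625, -6.82) = (1.06375, -0.8568)
Step 3: at (1.06375, -0.8568), ∇φ = (18.4943, -6.20455) → (1.06375, -0.8568) − 0.01·(18.4943, -6.20455) = (0.878807, -0.7947545)
∂φ/∂r at (0.878807, -0.7947545) = 16.5828245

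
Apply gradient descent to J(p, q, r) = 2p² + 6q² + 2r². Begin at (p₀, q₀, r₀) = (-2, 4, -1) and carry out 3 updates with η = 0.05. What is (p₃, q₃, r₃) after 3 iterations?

∇J = (4p, 12q, 4r)
(p₁, q₁, r₁) = (-2, 4, -1) − 0.05·(-8, 48, -4) = (-1.6, 1.6, -0.8)
(p₂, q₂, r₂) = (-1.6, 1.6, -0.8) − 0.05·(-6.4, 19.2, -3.2) = (-1.28, 0.64, -0.64)
(p₃, q₃, r₃) = (-1.28, 0.64, -0.64) − 0.05·(-5.12, 7.68, -2.56) = (-1.024, 0.256, -0.512)

(-1.024, 0.256, -0.512)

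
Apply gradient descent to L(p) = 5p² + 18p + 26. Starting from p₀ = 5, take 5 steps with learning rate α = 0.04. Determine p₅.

L′(p) = 10p + 18
p₁ = 5 − 0.04·68 = 2.28
p₂ = 2.28 − 0.04·40.8 = 0.648
p₃ = 0.648 − 0.04·24.48 = -0.3312
p₄ = -0.3312 − 0.04·14.688 = -0.91872
p₅ = -0.91872 − 0.04·8.8128 = -1.271232

-1.271232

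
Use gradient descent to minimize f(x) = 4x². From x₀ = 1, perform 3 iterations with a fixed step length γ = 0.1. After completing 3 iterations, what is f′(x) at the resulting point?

0.064

f′(x) = 8x
x₁ = 1 − 0.1·8 = 0.2
x₂ = 0.2 − 0.1·1.6 = 0.04
x₃ = 0.04 − 0.1·0.32 = 0.008
f′(x) at (0.008) = 0.064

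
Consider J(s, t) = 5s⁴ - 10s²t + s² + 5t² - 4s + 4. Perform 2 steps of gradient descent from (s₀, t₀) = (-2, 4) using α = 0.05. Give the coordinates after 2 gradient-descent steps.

(-3.544, 3.28)

∇J = (20s³ - 20st + 2s - 4, -10s² + 10t)
(s₁, t₁) = (-2, 4) − 0.05·(-8, 0) = (-1.6, 4)
(s₂, t₂) = (-1.6, 4) − 0.05·(38.88, 14.4) = (-3.544, 3.28)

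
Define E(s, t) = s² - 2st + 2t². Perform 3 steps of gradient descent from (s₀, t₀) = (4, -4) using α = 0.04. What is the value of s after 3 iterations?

2.437376

∇E = (2s - 2t, -2s + 4t)
(s₁, t₁) = (4, -4) − 0.04·(16, -24) = (3.36, -3.04)
(s₂, t₂) = (3.36, -3.04) − 0.04·(12.8, -18.88) = (2.848, -2.2848)
(s₃, t₃) = (2.848, -2.2848) − 0.04·(10.2656, -14.8352) = (2.437376, -1.691392)
s = 2.437376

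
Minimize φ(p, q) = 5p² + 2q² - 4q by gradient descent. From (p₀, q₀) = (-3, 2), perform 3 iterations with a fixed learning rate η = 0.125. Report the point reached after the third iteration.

(0.046875, 1.125)

∇φ = (10p, 4q - 4)
Step 1: at (-3, 2), ∇φ = (-30, 4) → (-3, 2) − 0.125·(-30, 4) = (0.75, 1.5)
Step 2: at (0.75, 1.5), ∇φ = (7.5, 2) → (0.75, 1.5) − 0.125·(7.5, 2) = (-0.1875, 1.25)
Step 3: at (-0.1875, 1.25), ∇φ = (-1.875, 1) → (-0.1875, 1.25) − 0.125·(-1.875, 1) = (0.046875, 1.125)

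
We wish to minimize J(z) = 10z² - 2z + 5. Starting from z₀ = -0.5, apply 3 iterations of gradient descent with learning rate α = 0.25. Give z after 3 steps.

38.5

J′(z) = 20z - 2
z₁ = -0.5 − 0.25·(-12) = 2.5
z₂ = 2.5 − 0.25·48 = -9.5
z₃ = -9.5 − 0.25·(-192) = 38.5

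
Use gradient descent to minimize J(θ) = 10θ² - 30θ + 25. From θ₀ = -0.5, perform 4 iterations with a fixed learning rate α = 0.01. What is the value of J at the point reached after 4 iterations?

9.2108864

J′(θ) = 20θ - 30
θ₁ = -0.5 − 0.01·(-40) = -0.1
θ₂ = -0.1 − 0.01·(-32) = 0.22
θ₃ = 0.22 − 0.01·(-25.6) = 0.476
θ₄ = 0.476 − 0.01·(-20.48) = 0.6808
J(0.6808) = 9.2108864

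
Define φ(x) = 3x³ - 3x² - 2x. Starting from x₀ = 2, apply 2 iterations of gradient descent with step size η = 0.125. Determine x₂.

-1.6953125

φ′(x) = 9x² - 6x - 2
x₁ = 2 − 0.125·22 = -0.75
x₂ = -0.75 − 0.125·7.5625 = -1.6953125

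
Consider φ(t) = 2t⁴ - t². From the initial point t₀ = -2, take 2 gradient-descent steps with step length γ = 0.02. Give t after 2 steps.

-0.75008

φ′(t) = 8t³ - 2t
Step 1: φ′(-2) = -60; t₁ = -2 − 0.02·(-60) = -0.8
Step 2: φ′(-0.8) = -2.496; t₂ = -0.8 − 0.02·(-2.496) = -0.75008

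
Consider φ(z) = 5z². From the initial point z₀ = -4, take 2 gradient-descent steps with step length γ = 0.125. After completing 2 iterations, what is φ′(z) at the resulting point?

φ′(z) = 10z
Step 1: φ′(-4) = -40; z₁ = -4 − 0.125·(-40) = 1
Step 2: φ′(1) = 10; z₂ = 1 − 0.125·10 = -0.25
φ′(z) at (-0.25) = -2.5

-2.5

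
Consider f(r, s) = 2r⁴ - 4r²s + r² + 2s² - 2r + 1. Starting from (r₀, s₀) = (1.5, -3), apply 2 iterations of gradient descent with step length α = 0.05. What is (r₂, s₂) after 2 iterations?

∇f = (8r³ - 8rs + 2r - 2, -4r² + 4s)
Step 1: at (1.5, -3), ∇f = (64, -21) → (1.5, -3) − 0.05·(64, -21) = (-1.7, -1.95)
Step 2: at (-1.7, -1.95), ∇f = (-71.224, -19.36) → (-1.7, -1.95) − 0.05·(-71.224, -19.36) = (1.8612, -0.982)

(1.8612, -0.982)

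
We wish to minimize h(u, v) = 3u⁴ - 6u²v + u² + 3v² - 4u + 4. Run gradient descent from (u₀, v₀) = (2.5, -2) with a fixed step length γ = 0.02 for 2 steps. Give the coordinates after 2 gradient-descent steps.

∇h = (12u³ - 12uv + 2u - 4, -6u² + 6v)
Step 1: at (2.5, -2), ∇h = (248.5, -49.5) → (2.5, -2) − 0.02·(248.5, -49.5) = (-2.47, -1.01)
Step 2: at (-2.47, -1.01), ∇h = (-219.707076, -42.6654) → (-2.47, -1.01) − 0.02·(-219.707076, -42.6654) = (1.92414152, -0.156692)

(1.92414152, -0.156692)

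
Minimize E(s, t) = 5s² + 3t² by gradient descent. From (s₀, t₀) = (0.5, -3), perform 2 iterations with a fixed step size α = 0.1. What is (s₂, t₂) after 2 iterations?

(0, -0.48)

∇E = (10s, 6t)
Step 1: at (0.5, -3), ∇E = (5, -18) → (0.5, -3) − 0.1·(5, -18) = (0, -1.2)
Step 2: at (0, -1.2), ∇E = (0, -7.2) → (0, -1.2) − 0.1·(0, -7.2) = (0, -0.48)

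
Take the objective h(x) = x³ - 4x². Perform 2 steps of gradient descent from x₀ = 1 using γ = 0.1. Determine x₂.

h′(x) = 3x² - 8x
Step 1: h′(1) = -5; x₁ = 1 − 0.1·(-5) = 1.5
Step 2: h′(1.5) = -5.25; x₂ = 1.5 − 0.1·(-5.25) = 2.025

2.025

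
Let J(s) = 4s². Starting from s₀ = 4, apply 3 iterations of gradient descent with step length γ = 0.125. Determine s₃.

0

J′(s) = 8s
Step 1: J′(4) = 32; s₁ = 4 − 0.125·32 = 0
Step 2: J′(0) = 0; s₂ = 0 − 0.125·0 = 0
Step 3: J′(0) = 0; s₃ = 0 − 0.125·0 = 0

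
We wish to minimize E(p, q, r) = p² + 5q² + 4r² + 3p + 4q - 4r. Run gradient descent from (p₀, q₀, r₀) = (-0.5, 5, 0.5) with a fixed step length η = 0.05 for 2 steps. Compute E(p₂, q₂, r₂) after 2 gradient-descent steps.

5.7186

∇E = (2p + 3, 10q + 4, 8r - 4)
Step 1: at (-0.5, 5, 0.5), ∇E = (2, 54, 0) → (-0.5, 5, 0.5) − 0.05·(2, 54, 0) = (-0.6, 2.3, 0.5)
Step 2: at (-0.6, 2.3, 0.5), ∇E = (1.8, 27, 0) → (-0.6, 2.3, 0.5) − 0.05·(1.8, 27, 0) = (-0.69, 0.95, 0.5)
E(-0.69, 0.95, 0.5) = 5.7186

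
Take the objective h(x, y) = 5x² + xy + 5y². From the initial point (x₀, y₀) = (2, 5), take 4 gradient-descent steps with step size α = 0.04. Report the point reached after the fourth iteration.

(0.09254912, 0.5958656)

∇h = (10x + y, x + 10y)
(x₁, y₁) = (2, 5) − 0.04·(25, 52) = (1, 2.92)
(x₂, y₂) = (1, 2.92) − 0.04·(12.92, 30.2) = (0.4832, 1.712)
(x₃, y₃) = (0.4832, 1.712) − 0.04·(6.544, 17.6032) = (0.22144, 1.007872)
(x₄, y₄) = (0.22144, 1.007872) − 0.04·(3.222272, 10.30016) = (0.09254912, 0.5958656)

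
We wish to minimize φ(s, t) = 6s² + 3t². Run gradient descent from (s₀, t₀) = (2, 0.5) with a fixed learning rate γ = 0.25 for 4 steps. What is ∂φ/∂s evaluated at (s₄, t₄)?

384

∇φ = (12s, 6t)
(s₁, t₁) = (2, 0.5) − 0.25·(24, 3) = (-4, -0.25)
(s₂, t₂) = (-4, -0.25) − 0.25·(-48, -1.5) = (8, 0.125)
(s₃, t₃) = (8, 0.125) − 0.25·(96, 0.75) = (-16, -0.0625)
(s₄, t₄) = (-16, -0.0625) − 0.25·(-192, -0.375) = (32, 0.03125)
∂φ/∂s at (32, 0.03125) = 384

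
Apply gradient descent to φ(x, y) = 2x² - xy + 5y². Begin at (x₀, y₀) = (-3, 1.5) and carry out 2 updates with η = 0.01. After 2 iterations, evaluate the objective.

24.8783626125

∇φ = (4x - y, -x + 10y)
(x₁, y₁) = (-3, 1.5) − 0.01·(-13.5, 18) = (-2.865, 1.32)
(x₂, y₂) = (-2.865, 1.32) − 0.01·(-12.78, 16.065) = (-2.7372, 1.15935)
φ(-2.7372, 1.15935) = 24.8783626125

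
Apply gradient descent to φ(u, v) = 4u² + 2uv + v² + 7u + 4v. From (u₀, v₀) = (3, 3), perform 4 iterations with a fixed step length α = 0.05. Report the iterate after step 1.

∇φ = (8u + 2v + 7, 2u + 2v + 4)
Step 1: at (3, 3), ∇φ = (37, 16) → (3, 3) − 0.05·(37, 16) = (1.15, 2.2)

(1.15, 2.2)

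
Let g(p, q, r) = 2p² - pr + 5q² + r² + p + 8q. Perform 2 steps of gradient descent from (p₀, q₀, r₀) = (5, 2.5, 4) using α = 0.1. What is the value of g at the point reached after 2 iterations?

∇g = (4p - r + 1, 10q + 8, -p + 2r)
(p₁, q₁, r₁) = (5, 2.5, 4) − 0.1·(17, 33, 3) = (3.3, -0.8, 3.7)
(p₂, q₂, r₂) = (3.3, -0.8, 3.7) − 0.1·(10.5, 0, 4.1) = (2.25, -0.8, 3.29)
g(2.25, -0.8, 3.29) = 12.5966

12.5966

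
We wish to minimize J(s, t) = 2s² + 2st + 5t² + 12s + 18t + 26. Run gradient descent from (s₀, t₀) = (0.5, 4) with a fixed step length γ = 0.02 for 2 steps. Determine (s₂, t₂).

(-0.2976, 1.8936)

∇J = (4s + 2t + 12, 2s + 10t + 18)
Step 1: at (0.5, 4), ∇J = (22, 59) → (0.5, 4) − 0.02·(22, 59) = (0.06, 2.82)
Step 2: at (0.06, 2.82), ∇J = (17.88, 46.32) → (0.06, 2.82) − 0.02·(17.88, 46.32) = (-0.2976, 1.8936)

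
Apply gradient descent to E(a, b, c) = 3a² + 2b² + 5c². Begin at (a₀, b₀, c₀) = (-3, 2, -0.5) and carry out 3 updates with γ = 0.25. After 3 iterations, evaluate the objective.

14.66015625

∇E = (6a, 4b, 10c)
(a₁, b₁, c₁) = (-3, 2, -0.5) − 0.25·(-18, 8, -5) = (1.5, 0, 0.75)
(a₂, b₂, c₂) = (1.5, 0, 0.75) − 0.25·(9, 0, 7.5) = (-0.75, 0, -1.125)
(a₃, b₃, c₃) = (-0.75, 0, -1.125) − 0.25·(-4.5, 0, -11.25) = (0.375, 0, 1.6875)
E(0.375, 0, 1.6875) = 14.66015625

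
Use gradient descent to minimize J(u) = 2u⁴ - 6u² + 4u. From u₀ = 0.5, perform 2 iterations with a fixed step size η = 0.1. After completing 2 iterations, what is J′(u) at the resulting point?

J′(u) = 8u³ - 12u + 4
Step 1: J′(0.5) = -1; u₁ = 0.5 − 0.1·(-1) = 0.6
Step 2: J′(0.6) = -1.472; u₂ = 0.6 − 0.1·(-1.472) = 0.7472
J′(u) at (0.7472) = -1.629059055616

-1.629059055616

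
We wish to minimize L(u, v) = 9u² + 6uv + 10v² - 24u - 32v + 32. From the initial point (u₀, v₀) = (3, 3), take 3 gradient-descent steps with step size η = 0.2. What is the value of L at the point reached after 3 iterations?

365999.051584

∇L = (18u + 6v - 24, 6u + 20v - 32)
(u₁, v₁) = (3, 3) − 0.2·(48, 46) = (-6.6, -6.2)
(u₂, v₂) = (-6.6, -6.2) − 0.2·(-180, -195.6) = (29.4, 32.92)
(u₃, v₃) = (29.4, 32.92) − 0.2·(702.72, 802.8) = (-111.144, -127.64)
L(-111.144, -127.64) = 365999.051584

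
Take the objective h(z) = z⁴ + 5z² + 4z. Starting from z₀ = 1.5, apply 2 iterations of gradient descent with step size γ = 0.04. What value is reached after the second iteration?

-0.04128

h′(z) = 4z³ + 10z + 4
z₁ = 1.5 − 0.04·32.5 = 0.2
z₂ = 0.2 − 0.04·6.032 = -0.04128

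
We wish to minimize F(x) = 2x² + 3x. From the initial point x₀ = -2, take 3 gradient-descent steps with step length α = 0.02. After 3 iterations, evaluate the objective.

F′(x) = 4x + 3
Step 1: F′(-2) = -5; x₁ = -2 − 0.02·(-5) = -1.9
Step 2: F′(-1.9) = -4.6; x₂ = -1.9 − 0.02·(-4.6) = -1.808
Step 3: F′(-1.808) = -4.232; x₃ = -1.808 − 0.02·(-4.232) = -1.72336
F(-1.72336) = 0.7698593792

0.7698593792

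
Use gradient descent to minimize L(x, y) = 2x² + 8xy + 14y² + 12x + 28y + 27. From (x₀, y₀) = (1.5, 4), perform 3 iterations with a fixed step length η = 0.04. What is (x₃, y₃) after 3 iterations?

(-0.449568, -0.959744)

∇L = (4x + 8y + 12, 8x + 28y + 28)
(x₁, y₁) = (1.5, 4) − 0.04·(50, 152) = (-0.5, -2.08)
(x₂, y₂) = (-0.5, -2.08) − 0.04·(-6.64, -34.24) = (-0.2344, -0.7104)
(x₃, y₃) = (-0.2344, -0.7104) − 0.04·(5.3792, 6.2336) = (-0.449568, -0.959744)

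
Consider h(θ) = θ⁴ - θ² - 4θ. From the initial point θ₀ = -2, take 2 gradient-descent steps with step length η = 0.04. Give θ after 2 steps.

h′(θ) = 4θ³ - 2θ - 4
Step 1: h′(-2) = -32; θ₁ = -2 − 0.04·(-32) = -0.72
Step 2: h′(-0.72) = -4.052992; θ₂ = -0.72 − 0.04·(-4.052992) = -0.55788032

-0.55788032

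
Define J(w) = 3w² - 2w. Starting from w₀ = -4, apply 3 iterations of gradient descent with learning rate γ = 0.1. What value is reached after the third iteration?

J′(w) = 6w - 2
w₁ = -4 − 0.1·(-26) = -1.4
w₂ = -1.4 − 0.1·(-10.4) = -0.36
w₃ = -0.36 − 0.1·(-4.16) = 0.056

0.056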